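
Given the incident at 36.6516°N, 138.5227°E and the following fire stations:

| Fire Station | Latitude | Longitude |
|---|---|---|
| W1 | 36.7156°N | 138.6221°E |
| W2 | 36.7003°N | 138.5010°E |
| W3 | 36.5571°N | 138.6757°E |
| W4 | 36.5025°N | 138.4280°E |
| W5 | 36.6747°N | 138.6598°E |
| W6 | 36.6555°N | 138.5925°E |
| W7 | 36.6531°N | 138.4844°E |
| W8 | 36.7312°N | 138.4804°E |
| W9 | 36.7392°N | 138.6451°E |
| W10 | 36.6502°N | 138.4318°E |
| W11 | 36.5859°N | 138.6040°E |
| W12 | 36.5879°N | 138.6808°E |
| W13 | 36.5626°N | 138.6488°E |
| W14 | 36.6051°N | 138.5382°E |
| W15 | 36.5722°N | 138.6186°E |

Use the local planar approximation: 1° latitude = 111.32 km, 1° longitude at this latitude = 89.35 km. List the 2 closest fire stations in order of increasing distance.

W7, W14

Distances from 36.6516°N, 138.5227°E:
W1: 11.3858 km
W2: 5.7576 km
W3: 17.2496 km
W4: 18.6302 km
W5: 12.5169 km
W6: 6.2517 km
W7: 3.4262 km
W8: 9.6334 km
W9: 14.6526 km
W10: 8.1234 km
W11: 10.3082 km
W12: 15.8061 km
W13: 15.0035 km
W14: 5.3584 km
W15: 12.3104 km
Sorted: W7 (3.4262 km) < W14 (5.3584 km) < W2 (5.7576 km) < W6 (6.2517 km) < …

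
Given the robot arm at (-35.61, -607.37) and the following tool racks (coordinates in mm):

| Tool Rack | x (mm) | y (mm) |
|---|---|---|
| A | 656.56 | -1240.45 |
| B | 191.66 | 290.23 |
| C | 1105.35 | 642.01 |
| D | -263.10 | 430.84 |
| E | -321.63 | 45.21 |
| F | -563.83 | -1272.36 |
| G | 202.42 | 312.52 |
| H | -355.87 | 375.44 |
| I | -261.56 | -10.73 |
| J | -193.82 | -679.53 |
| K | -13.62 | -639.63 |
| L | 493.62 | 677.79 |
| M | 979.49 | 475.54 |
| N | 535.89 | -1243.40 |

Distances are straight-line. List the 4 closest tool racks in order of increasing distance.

K, J, I, E

Distances from (-35.61, -607.37):
A: 938.02 mm
B: 925.93 mm
C: 1691.96 mm
D: 1062.84 mm
E: 712.51 mm
F: 849.25 mm
G: 950.19 mm
H: 1033.67 mm
I: 637.99 mm
J: 173.89 mm
K: 39.04 mm
L: 1389.86 mm
M: 1484.29 mm
N: 855.07 mm
Sorted: K (39.04 mm) < J (173.89 mm) < I (637.99 mm) < E (712.51 mm) < F (849.25 mm) < N (855.07 mm) < …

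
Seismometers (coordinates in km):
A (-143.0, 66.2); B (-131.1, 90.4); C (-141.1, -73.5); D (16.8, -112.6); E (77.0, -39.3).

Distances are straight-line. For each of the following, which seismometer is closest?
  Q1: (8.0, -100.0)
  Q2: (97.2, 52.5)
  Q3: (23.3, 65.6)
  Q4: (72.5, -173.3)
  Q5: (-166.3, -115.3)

Q1→D; Q2→E; Q3→E; Q4→D; Q5→C

Q1 at (8.0, -100.0):
  A: √((-151.0)² + (166.2)²) = √(22801.0000 + 27622.4400) = 224.55 km
  B: √((-139.1)² + (190.4)²) = √(19348.8100 + 36252.1600) = 235.80 km
  C: √((-149.1)² + (26.5)²) = √(22230.8100 + 702.2500) = 151.44 km
  D: √((8.8)² + (-12.6)²) = √(77.4400 + 158.7600) = 15.37 km
  E: √((69.0)² + (60.7)²) = √(4761.0000 + 3684.4900) = 91.90 km
  → nearest: D (15.37 km)
Q2 at (97.2, 52.5):
  A: √((-240.2)² + (13.7)²) = √(57696.0400 + 187.6900) = 240.59 km
  B: √((-228.3)² + (37.9)²) = √(52120.8900 + 1436.4100) = 231.42 km
  C: √((-238.3)² + (-126.0)²) = √(56786.8900 + 15876.0000) = 269.56 km
  D: √((-80.4)² + (-165.1)²) = √(6464.1600 + 27258.0100) = 183.64 km
  E: √((-20.2)² + (-91.8)²) = √(408.0400 + 8427.2400) = 94.00 km
  → nearest: E (94.00 km)
Q3 at (23.3, 65.6):
  A: √((-166.3)² + (0.6)²) = √(27655.6900 + 0.3600) = 166.30 km
  B: √((-154.4)² + (24.8)²) = √(23839.3600 + 615.0400) = 156.38 km
  C: √((-164.4)² + (-139.1)²) = √(27027.3600 + 19348.8100) = 215.35 km
  D: √((-6.5)² + (-178.2)²) = √(42.2500 + 31755.2400) = 178.32 km
  E: √((53.7)² + (-104.9)²) = √(2883.6900 + 11004.0100) = 117.85 km
  → nearest: E (117.85 km)
Q4 at (72.5, -173.3):
  A: √((-215.5)² + (239.5)²) = √(46440.2500 + 57360.2500) = 322.18 km
  B: √((-203.6)² + (263.7)²) = √(41452.9600 + 69537.6900) = 333.15 km
  C: √((-213.6)² + (99.8)²) = √(45624.9600 + 9960.0400) = 235.76 km
  D: √((-55.7)² + (60.7)²) = √(3102.4900 + 3684.4900) = 82.38 km
  E: √((4.5)² + (134.0)²) = √(20.2500 + 17956.0000) = 134.08 km
  → nearest: D (82.38 km)
Q5 at (-166.3, -115.3):
  A: √((23.3)² + (181.5)²) = √(542.8900 + 32942.2500) = 182.99 km
  B: √((35.2)² + (205.7)²) = √(1239.0400 + 42312.4900) = 208.69 km
  C: √((25.2)² + (41.8)²) = √(635.0400 + 1747.2400) = 48.81 km
  D: √((183.1)² + (2.7)²) = √(33525.6100 + 7.2900) = 183.12 km
  E: √((243.3)² + (76.0)²) = √(59194.8900 + 5776.0000) = 254.89 km
  → nearest: C (48.81 km)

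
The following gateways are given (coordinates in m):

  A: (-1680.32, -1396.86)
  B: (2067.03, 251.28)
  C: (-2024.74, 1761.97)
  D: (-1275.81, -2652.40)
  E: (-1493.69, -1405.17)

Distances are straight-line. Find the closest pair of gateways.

A and E

Pairwise distances:
A–B: 4093.78 m
A–C: 3177.55 m
A–D: 1319.09 m
A–E: 186.81 m
B–C: 4361.74 m
B–D: 4427.86 m
B–E: 3927.16 m
C–D: 4477.45 m
C–E: 3211.35 m
D–E: 1266.12 m
Closest pair: A–E at 186.81 m.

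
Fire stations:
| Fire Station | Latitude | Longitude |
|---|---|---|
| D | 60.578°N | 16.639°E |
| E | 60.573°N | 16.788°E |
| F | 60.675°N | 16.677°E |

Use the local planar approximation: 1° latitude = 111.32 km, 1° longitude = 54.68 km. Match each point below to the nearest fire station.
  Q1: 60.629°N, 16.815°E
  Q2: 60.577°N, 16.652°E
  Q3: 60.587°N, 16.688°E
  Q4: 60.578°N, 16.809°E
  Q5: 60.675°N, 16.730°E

Q1 at 60.629°N, 16.815°E:
  D: √((-0.051·111.32)² + (-0.176·54.68)²) = √(32.23196 + 92.61522) = 11.174 km
  E: √((-0.056·111.32)² + (-0.027·54.68)²) = √(38.86176 + 2.17964) = 6.406 km
  F: √((0.046·111.32)² + (-0.138·54.68)²) = √(26.22177 + 56.93970) = 9.119 km
  → nearest: E (6.406 km)
Q2 at 60.577°N, 16.652°E:
  D: √((0.001·111.32)² + (-0.013·54.68)²) = √(0.01239 + 0.50529) = 0.720 km
  E: √((-0.004·111.32)² + (0.136·54.68)²) = √(0.19827 + 55.30123) = 7.450 km
  F: √((0.098·111.32)² + (0.025·54.68)²) = √(119.01414 + 1.86869) = 10.995 km
  → nearest: D (0.720 km)
Q3 at 60.587°N, 16.688°E:
  D: √((-0.009·111.32)² + (-0.049·54.68)²) = √(1.00376 + 7.17876) = 2.861 km
  E: √((-0.014·111.32)² + (0.100·54.68)²) = √(2.42886 + 29.89902) = 5.686 km
  F: √((0.088·111.32)² + (-0.011·54.68)²) = √(95.96475 + 0.36178) = 9.815 km
  → nearest: D (2.861 km)
Q4 at 60.578°N, 16.809°E:
  D: √((0.000·111.32)² + (-0.170·54.68)²) = √(0.00000 + 86.40818) = 9.296 km
  E: √((-0.005·111.32)² + (-0.021·54.68)²) = √(0.30980 + 1.31855) = 1.276 km
  F: √((0.097·111.32)² + (-0.132·54.68)²) = √(116.59767 + 52.09606) = 12.988 km
  → nearest: E (1.276 km)
Q5 at 60.675°N, 16.730°E:
  D: √((-0.097·111.32)² + (-0.091·54.68)²) = √(116.59767 + 24.75938) = 11.889 km
  E: √((-0.102·111.32)² + (0.058·54.68)²) = √(128.92785 + 10.05803) = 11.789 km
  F: √((0.000·111.32)² + (-0.053·54.68)²) = √(0.00000 + 8.39864) = 2.898 km
  → nearest: F (2.898 km)

Q1→E; Q2→D; Q3→D; Q4→E; Q5→F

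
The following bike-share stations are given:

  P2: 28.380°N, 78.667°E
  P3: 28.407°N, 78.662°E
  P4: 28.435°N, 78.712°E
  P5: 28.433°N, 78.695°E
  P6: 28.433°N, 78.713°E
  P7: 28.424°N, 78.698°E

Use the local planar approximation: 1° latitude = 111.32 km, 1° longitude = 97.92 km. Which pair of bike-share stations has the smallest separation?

Pairwise distances:
P2–P3: √((0.027·111.32)² + (-0.005·97.92)²) = √(9.03387 + 0.23971) = 3.045 km
P2–P4: √((0.055·111.32)² + (0.045·97.92)²) = √(37.48623 + 19.41636) = 7.543 km
P2–P5: √((0.053·111.32)² + (0.028·97.92)²) = √(34.80953 + 7.51725) = 6.506 km
P2–P6: √((0.053·111.32)² + (0.046·97.92)²) = √(34.80953 + 20.28890) = 7.423 km
P2–P7: √((0.044·111.32)² + (0.031·97.92)²) = √(23.99119 + 9.21438) = 5.762 km
P3–P4: √((0.028·111.32)² + (0.050·97.92)²) = √(9.71544 + 23.97082) = 5.804 km
P3–P5: √((0.026·111.32)² + (0.033·97.92)²) = √(8.37709 + 10.44169) = 4.338 km
P3–P6: √((0.026·111.32)² + (0.051·97.92)²) = √(8.37709 + 24.93924) = 5.772 km
P3–P7: √((0.017·111.32)² + (0.036·97.92)²) = √(3.58133 + 12.42647) = 4.001 km
P4–P5: √((-0.002·111.32)² + (-0.017·97.92)²) = √(0.04957 + 2.77103) = 1.679 km
P4–P6: √((-0.002·111.32)² + (0.001·97.92)²) = √(0.04957 + 0.00959) = 0.243 km
P4–P7: √((-0.011·111.32)² + (-0.014·97.92)²) = √(1.49945 + 1.87931) = 1.838 km
P5–P6: √((0.000·111.32)² + (0.018·97.92)²) = √(0.00000 + 3.10662) = 1.763 km
P5–P7: √((-0.009·111.32)² + (0.003·97.92)²) = √(1.00376 + 0.08629) = 1.044 km
P6–P7: √((-0.009·111.32)² + (-0.015·97.92)²) = √(1.00376 + 2.15737) = 1.778 km
Closest pair: P4–P6 at 0.243 km.

P4 and P6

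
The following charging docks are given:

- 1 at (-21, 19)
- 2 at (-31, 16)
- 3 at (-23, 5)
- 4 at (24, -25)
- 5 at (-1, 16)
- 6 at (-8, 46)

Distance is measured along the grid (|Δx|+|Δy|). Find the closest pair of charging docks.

Pairwise distances:
1–2: |-10| + |-3| = 10 + 3 = 13
1–3: |-2| + |-14| = 2 + 14 = 16
1–4: |45| + |-44| = 45 + 44 = 89
1–5: |20| + |-3| = 20 + 3 = 23
1–6: |13| + |27| = 13 + 27 = 40
2–3: |8| + |-11| = 8 + 11 = 19
2–4: |55| + |-41| = 55 + 41 = 96
2–5: |30| + |0| = 30 + 0 = 30
2–6: |23| + |30| = 23 + 30 = 53
3–4: |47| + |-30| = 47 + 30 = 77
3–5: |22| + |11| = 22 + 11 = 33
3–6: |15| + |41| = 15 + 41 = 56
4–5: |-25| + |41| = 25 + 41 = 66
4–6: |-32| + |71| = 32 + 71 = 103
5–6: |-7| + |30| = 7 + 30 = 37
Closest pair: 1–2 at 13.

1 and 2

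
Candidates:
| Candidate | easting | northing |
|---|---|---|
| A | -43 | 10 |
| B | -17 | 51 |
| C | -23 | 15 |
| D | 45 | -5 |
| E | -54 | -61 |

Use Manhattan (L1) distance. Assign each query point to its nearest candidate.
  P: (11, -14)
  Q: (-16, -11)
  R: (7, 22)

P→D; Q→C; R→C

P at (11, -14):
  A: |-54| + |24| = 54 + 24 = 78
  B: |-28| + |65| = 28 + 65 = 93
  C: |-34| + |29| = 34 + 29 = 63
  D: |34| + |9| = 34 + 9 = 43
  E: |-65| + |-47| = 65 + 47 = 112
  → nearest: D (43)
Q at (-16, -11):
  A: |-27| + |21| = 27 + 21 = 48
  B: |-1| + |62| = 1 + 62 = 63
  C: |-7| + |26| = 7 + 26 = 33
  D: |61| + |6| = 61 + 6 = 67
  E: |-38| + |-50| = 38 + 50 = 88
  → nearest: C (33)
R at (7, 22):
  A: |-50| + |-12| = 50 + 12 = 62
  B: |-24| + |29| = 24 + 29 = 53
  C: |-30| + |-7| = 30 + 7 = 37
  D: |38| + |-27| = 38 + 27 = 65
  E: |-61| + |-83| = 61 + 83 = 144
  → nearest: C (37)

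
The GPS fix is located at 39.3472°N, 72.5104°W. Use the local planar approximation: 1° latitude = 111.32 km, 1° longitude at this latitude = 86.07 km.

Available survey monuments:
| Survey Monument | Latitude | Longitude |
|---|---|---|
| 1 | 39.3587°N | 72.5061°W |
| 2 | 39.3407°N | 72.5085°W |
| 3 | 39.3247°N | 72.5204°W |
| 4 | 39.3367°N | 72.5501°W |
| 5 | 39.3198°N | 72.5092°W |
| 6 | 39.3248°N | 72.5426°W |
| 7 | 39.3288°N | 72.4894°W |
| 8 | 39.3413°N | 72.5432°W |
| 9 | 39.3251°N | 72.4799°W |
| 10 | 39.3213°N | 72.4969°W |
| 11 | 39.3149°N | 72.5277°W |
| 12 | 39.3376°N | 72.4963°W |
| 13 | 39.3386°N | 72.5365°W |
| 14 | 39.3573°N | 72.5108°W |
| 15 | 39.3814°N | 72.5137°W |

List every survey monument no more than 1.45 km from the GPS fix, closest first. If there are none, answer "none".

Distances from 39.3472°N, 72.5104°W:
1: √((0.0115·111.32)² + (0.0043·86.07)²) = √(1.638861 + 0.136975) = 1.3326 km
2: √((-0.0065·111.32)² + (0.0019·86.07)²) = √(0.523568 + 0.026743) = 0.7418 km
3: √((-0.0225·111.32)² + (-0.0100·86.07)²) = √(6.273522 + 0.740804) = 2.6485 km
4: √((-0.0105·111.32)² + (-0.0397·86.07)²) = √(1.366234 + 11.675745) = 3.6114 km
5: √((-0.0274·111.32)² + (0.0012·86.07)²) = √(9.303525 + 0.010668) = 3.0519 km
6: √((-0.0224·111.32)² + (-0.0322·86.07)²) = √(6.217881 + 7.680957) = 3.7281 km
7: √((-0.0184·111.32)² + (0.0210·86.07)²) = √(4.195484 + 3.266948) = 2.7317 km
8: √((-0.0059·111.32)² + (-0.0328·86.07)²) = √(0.431370 + 7.969871) = 2.8985 km
9: √((-0.0221·111.32)² + (0.0305·86.07)²) = √(6.052446 + 6.891334) = 3.5977 km
10: √((-0.0259·111.32)² + (0.0135·86.07)²) = √(8.312773 + 1.350116) = 3.1085 km
11: √((-0.0323·111.32)² + (-0.0173·86.07)²) = √(12.928598 + 2.217154) = 3.8918 km
12: √((-0.0096·111.32)² + (0.0141·86.07)²) = √(1.142060 + 1.472793) = 1.6171 km
13: √((-0.0086·111.32)² + (-0.0261·86.07)²) = √(0.916523 + 5.046434) = 2.4419 km
14: √((0.0101·111.32)² + (-0.0004·86.07)²) = √(1.264122 + 0.001185) = 1.1249 km
15: √((0.0342·111.32)² + (-0.0033·86.07)²) = √(14.494345 + 0.080674) = 3.8177 km
Threshold 1.45 km: 2 (0.7418 km), 14 (1.1249 km), 1 (1.3326 km) are within range.

2, 14, 1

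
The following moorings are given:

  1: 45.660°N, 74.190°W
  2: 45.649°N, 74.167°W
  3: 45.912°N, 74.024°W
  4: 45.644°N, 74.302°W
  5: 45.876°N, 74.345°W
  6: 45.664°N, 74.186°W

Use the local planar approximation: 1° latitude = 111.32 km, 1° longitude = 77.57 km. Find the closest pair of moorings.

1 and 6

Pairwise distances:
1–2: √((-0.011·111.32)² + (0.023·77.57)²) = √(1.49945 + 3.18305) = 2.164 km
1–3: √((0.252·111.32)² + (0.166·77.57)²) = √(786.95061 + 165.80734) = 30.867 km
1–4: √((-0.016·111.32)² + (-0.112·77.57)²) = √(3.17239 + 75.47856) = 8.869 km
1–5: √((0.216·111.32)² + (-0.155·77.57)²) = √(578.16780 + 144.56095) = 26.884 km
1–6: √((0.004·111.32)² + (0.004·77.57)²) = √(0.19827 + 0.09627) = 0.543 km
2–3: √((0.263·111.32)² + (0.143·77.57)²) = √(857.15210 + 123.04378) = 31.308 km
2–4: √((-0.005·111.32)² + (-0.135·77.57)²) = √(0.30980 + 109.66174) = 10.487 km
2–5: √((0.227·111.32)² + (-0.178·77.57)²) = √(638.55471 + 190.64595) = 28.796 km
2–6: √((0.015·111.32)² + (-0.019·77.57)²) = √(2.78823 + 2.17217) = 2.227 km
3–4: √((-0.268·111.32)² + (-0.278·77.57)²) = √(890.05324 + 465.02594) = 36.811 km
3–5: √((-0.036·111.32)² + (-0.321·77.57)²) = √(16.06022 + 620.00851) = 25.220 km
3–6: √((-0.248·111.32)² + (-0.162·77.57)²) = √(762.16633 + 157.91290) = 30.333 km
4–5: √((0.232·111.32)² + (-0.043·77.57)²) = √(666.99467 + 11.12563) = 26.041 km
4–6: √((0.020·111.32)² + (0.116·77.57)²) = √(4.95686 + 80.96616) = 9.269 km
5–6: √((-0.212·111.32)² + (0.159·77.57)²) = √(556.95245 + 152.11843) = 26.628 km
Closest pair: 1–6 at 0.543 km.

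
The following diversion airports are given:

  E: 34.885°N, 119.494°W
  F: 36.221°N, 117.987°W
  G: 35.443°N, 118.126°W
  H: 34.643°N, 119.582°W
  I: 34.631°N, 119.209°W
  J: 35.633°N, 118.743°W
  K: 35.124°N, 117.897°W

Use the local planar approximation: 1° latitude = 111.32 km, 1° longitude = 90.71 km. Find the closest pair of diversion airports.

Pairwise distances:
E–F: 202.004 km
E–G: 138.770 km
E–H: 28.097 km
E–I: 38.312 km
E–J: 107.584 km
E–K: 147.287 km
F–G: 87.520 km
F–H: 227.575 km
F–I: 208.844 km
F–J: 94.801 km
F–K: 122.391 km
G–H: 159.294 km
G–I: 133.497 km
G–J: 59.831 km
G–K: 41.140 km
H–I: 33.861 km
H–J: 133.931 km
H–K: 161.954 km
I–J: 119.284 km
I–K: 131.056 km
J–K: 95.392 km
Closest pair: E–H at 28.097 km.

E and H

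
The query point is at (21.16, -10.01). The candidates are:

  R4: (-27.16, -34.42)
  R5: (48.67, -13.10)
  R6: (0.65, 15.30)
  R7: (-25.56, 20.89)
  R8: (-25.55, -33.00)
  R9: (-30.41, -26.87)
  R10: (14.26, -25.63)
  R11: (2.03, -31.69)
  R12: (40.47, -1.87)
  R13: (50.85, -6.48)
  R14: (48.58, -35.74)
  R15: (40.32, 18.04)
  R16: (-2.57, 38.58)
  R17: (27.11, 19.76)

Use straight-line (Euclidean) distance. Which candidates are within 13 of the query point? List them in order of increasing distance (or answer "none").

Distances from (21.16, -10.01):
R4: √((-48.32)² + (-24.41)²) = √(2334.8224 + 595.8481) = 54.14
R5: √((27.51)² + (-3.09)²) = √(756.8001 + 9.5481) = 27.68
R6: √((-20.51)² + (25.31)²) = √(420.6601 + 640.5961) = 32.58
R7: √((-46.72)² + (30.90)²) = √(2182.7584 + 954.8100) = 56.01
R8: √((-46.71)² + (-22.99)²) = √(2181.8241 + 528.5401) = 52.06
R9: √((-51.57)² + (-16.86)²) = √(2659.4649 + 284.2596) = 54.26
R10: √((-6.90)² + (-15.62)²) = √(47.6100 + 243.9844) = 17.08
R11: √((-19.13)² + (-21.68)²) = √(365.9569 + 470.0224) = 28.91
R12: √((19.31)² + (8.14)²) = √(372.8761 + 66.2596) = 20.96
R13: √((29.69)² + (3.53)²) = √(881.4961 + 12.4609) = 29.90
R14: √((27.42)² + (-25.73)²) = √(751.8564 + 662.0329) = 37.60
R15: √((19.16)² + (28.05)²) = √(367.1056 + 786.8025) = 33.97
R16: √((-23.73)² + (48.59)²) = √(563.1129 + 2360.9881) = 54.07
R17: √((5.95)² + (29.77)²) = √(35.4025 + 886.2529) = 30.36
Threshold 13: none within range.

none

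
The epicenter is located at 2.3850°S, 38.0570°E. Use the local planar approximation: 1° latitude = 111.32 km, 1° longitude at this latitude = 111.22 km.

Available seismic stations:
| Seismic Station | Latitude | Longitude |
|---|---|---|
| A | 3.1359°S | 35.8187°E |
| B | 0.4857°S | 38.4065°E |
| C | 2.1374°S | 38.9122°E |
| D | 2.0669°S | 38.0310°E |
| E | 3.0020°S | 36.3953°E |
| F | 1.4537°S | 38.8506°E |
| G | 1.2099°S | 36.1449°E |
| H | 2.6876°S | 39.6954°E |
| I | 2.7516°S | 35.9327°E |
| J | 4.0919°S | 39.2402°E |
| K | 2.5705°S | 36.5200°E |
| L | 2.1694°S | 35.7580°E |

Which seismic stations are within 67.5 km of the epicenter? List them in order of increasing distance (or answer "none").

Distances from 2.3850°S, 38.0570°E:
A: √((-0.7509·111.32)² + (-2.2383·111.22)²) = √(6987.319530 + 61972.978715) = 262.6029 km
B: √((1.8993·111.32)² + (0.3495·111.22)²) = √(44702.677037 + 1510.984961) = 214.9736 km
C: √((0.2476·111.32)² + (0.8552·111.22)²) = √(759.709708 + 9046.928664) = 99.0285 km
D: √((0.3181·111.32)² + (-0.0260·111.22)²) = √(1253.931272 + 8.362045) = 35.5288 km
E: √((-0.6170·111.32)² + (-1.6617·111.22)²) = √(4717.552298 + 34156.315874) = 197.1646 km
F: √((0.9313·111.32)² + (0.7936·111.22)²) = √(10747.949105 + 7790.567589) = 136.1562 km
G: √((1.1751·111.32)² + (-1.9121·111.22)²) = √(17111.813878 + 45225.875668) = 249.6752 km
H: √((-0.3026·111.32)² + (1.6384·111.22)²) = √(1134.708329 + 33205.166333) = 185.3102 km
I: √((-0.3666·111.32)² + (-2.1243·111.22)²) = √(1665.448917 + 55820.982950) = 239.7633 km
J: √((-1.7069·111.32)² + (1.1832·111.22)²) = √(36104.601187 + 17317.376673) = 231.1319 km
K: √((-0.1855·111.32)² + (-1.5370·111.22)²) = √(426.416718 + 29222.240890) = 172.1879 km
L: √((0.2156·111.32)² + (-2.2990·111.22)²) = √(576.028416 + 65379.820519) = 256.8187 km
Threshold 67.5 km: D (35.5288 km) is within range.

D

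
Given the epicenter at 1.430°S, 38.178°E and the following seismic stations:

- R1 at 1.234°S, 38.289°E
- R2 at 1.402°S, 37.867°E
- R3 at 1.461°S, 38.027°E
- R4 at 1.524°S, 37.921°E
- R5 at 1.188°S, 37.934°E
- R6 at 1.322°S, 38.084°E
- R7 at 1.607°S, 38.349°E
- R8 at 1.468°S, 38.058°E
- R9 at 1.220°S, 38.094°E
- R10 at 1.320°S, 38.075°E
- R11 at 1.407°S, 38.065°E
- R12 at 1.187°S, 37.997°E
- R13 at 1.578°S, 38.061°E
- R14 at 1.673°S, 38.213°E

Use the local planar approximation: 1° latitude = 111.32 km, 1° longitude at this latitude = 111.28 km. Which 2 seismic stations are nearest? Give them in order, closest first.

R11, R8

Distances from 1.430°S, 38.178°E:
R1: √((0.196·111.32)² + (0.111·111.28)²) = √(476.05654 + 152.57388) = 25.073 km
R2: √((0.028·111.32)² + (-0.311·111.28)²) = √(9.71544 + 1197.71920) = 34.748 km
R3: √((-0.031·111.32)² + (-0.151·111.28)²) = √(11.90885 + 282.35022) = 17.154 km
R4: √((-0.094·111.32)² + (-0.257·111.28)²) = √(109.49697 + 817.90051) = 30.453 km
R5: √((0.242·111.32)² + (-0.244·111.28)²) = √(725.73343 + 737.24848) = 38.249 km
R6: √((0.108·111.32)² + (-0.094·111.28)²) = √(144.54195 + 109.41829) = 15.936 km
R7: √((-0.177·111.32)² + (0.171·111.28)²) = √(388.23343 + 362.09827) = 27.392 km
R8: √((-0.038·111.32)² + (-0.120·111.28)²) = √(17.89425 + 178.31863) = 14.008 km
R9: √((0.210·111.32)² + (-0.084·111.28)²) = √(546.49348 + 87.37613) = 25.177 km
R10: √((0.110·111.32)² + (-0.103·111.28)²) = √(149.94492 + 131.37378) = 16.773 km
R11: √((0.023·111.32)² + (-0.113·111.28)²) = √(6.55544 + 158.12157) = 12.833 km
R12: √((0.243·111.32)² + (-0.181·111.28)²) = √(731.74362 + 405.68727) = 33.726 km
R13: √((-0.148·111.32)² + (-0.117·111.28)²) = √(271.43749 + 169.51415) = 20.999 km
R14: √((-0.243·111.32)² + (0.035·111.28)²) = √(731.74362 + 15.16947) = 27.330 km
Sorted: R11 (12.833 km) < R8 (14.008 km) < R6 (15.936 km) < R10 (16.773 km) < …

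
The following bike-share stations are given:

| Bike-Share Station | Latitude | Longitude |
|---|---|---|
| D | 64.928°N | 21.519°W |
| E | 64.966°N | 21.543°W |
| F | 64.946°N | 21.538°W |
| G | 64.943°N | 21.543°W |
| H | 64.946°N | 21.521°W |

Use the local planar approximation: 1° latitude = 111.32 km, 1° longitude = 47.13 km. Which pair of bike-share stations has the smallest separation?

Pairwise distances:
F–G: 0.409 km
F–H: 0.801 km
G–H: 1.089 km
D–H: 2.006 km
D–G: 2.017 km
D–F: 2.195 km
E–F: 2.239 km
E–H: 2.456 km
E–G: 2.560 km
D–E: 4.379 km
Closest pair: F–G at 0.409 km.

F and G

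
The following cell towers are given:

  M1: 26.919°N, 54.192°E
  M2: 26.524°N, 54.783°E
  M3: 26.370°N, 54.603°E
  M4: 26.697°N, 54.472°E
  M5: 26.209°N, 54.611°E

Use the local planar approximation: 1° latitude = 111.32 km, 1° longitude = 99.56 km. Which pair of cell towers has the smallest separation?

M3 and M5

Pairwise distances:
M3–M5: √((-0.161·111.32)² + (0.008·99.56)²) = √(321.21672 + 0.63438) = 17.940 km
M2–M3: √((-0.154·111.32)² + (-0.180·99.56)²) = √(293.89205 + 321.15507) = 24.800 km
M2–M4: √((0.173·111.32)² + (-0.311·99.56)²) = √(370.88443 + 958.71728) = 36.464 km
M1–M4: √((-0.222·111.32)² + (0.280·99.56)²) = √(610.73435 + 777.11598) = 37.254 km
M3–M4: √((0.327·111.32)² + (-0.131·99.56)²) = √(1325.07939 + 170.10315) = 38.668 km
M2–M5: √((-0.315·111.32)² + (-0.172·99.56)²) = √(1229.61033 + 293.24234) = 39.024 km
M4–M5: √((-0.488·111.32)² + (0.139·99.56)²) = √(2951.11436 + 191.51349) = 56.059 km
M1–M2: √((-0.395·111.32)² + (0.591·99.56)²) = √(1933.48402 + 3462.14089) = 73.455 km
M1–M3: √((-0.549·111.32)² + (0.411·99.56)²) = √(3735.00411 + 1674.37766) = 73.548 km
M1–M5: √((-0.710·111.32)² + (0.419·99.56)²) = √(6246.87898 + 1740.19462) = 89.370 km
Closest pair: M3–M5 at 17.940 km.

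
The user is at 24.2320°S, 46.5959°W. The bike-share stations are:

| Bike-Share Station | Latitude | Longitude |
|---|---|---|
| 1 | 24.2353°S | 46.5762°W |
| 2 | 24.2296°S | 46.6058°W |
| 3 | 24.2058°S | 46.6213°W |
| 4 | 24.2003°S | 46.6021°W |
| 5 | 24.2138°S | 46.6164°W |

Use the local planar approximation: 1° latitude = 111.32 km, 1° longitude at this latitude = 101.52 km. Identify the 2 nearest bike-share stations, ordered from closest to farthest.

2, 1

Distances from 24.2320°S, 46.5959°W:
1: √((-0.0033·111.32)² + (0.0197·101.52)²) = √(0.134950 + 3.999776) = 2.0334 km
2: √((0.0024·111.32)² + (-0.0099·101.52)²) = √(0.071379 + 1.010121) = 1.0400 km
3: √((0.0262·111.32)² + (-0.0254·101.52)²) = √(8.506462 + 6.649219) = 3.8930 km
4: √((0.0317·111.32)² + (-0.0062·101.52)²) = √(12.452740 + 0.396175) = 3.5845 km
5: √((0.0182·111.32)² + (-0.0205·101.52)²) = √(4.104773 + 4.331227) = 2.9045 km
Sorted: 2 (1.0400 km) < 1 (2.0334 km) < 5 (2.9045 km) < 4 (3.5845 km) < …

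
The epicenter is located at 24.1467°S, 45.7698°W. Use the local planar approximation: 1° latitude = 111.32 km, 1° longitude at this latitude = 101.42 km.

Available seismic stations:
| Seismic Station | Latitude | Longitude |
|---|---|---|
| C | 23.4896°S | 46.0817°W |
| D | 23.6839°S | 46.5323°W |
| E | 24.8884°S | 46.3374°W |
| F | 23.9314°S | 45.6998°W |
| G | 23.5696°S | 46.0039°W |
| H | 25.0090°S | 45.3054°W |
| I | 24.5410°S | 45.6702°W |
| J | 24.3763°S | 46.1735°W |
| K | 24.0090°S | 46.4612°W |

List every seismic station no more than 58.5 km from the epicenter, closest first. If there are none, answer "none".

Distances from 24.1467°S, 45.7698°W:
C: 79.6952 km
D: 92.9223 km
E: 100.6528 km
F: 24.9966 km
G: 68.4897 km
H: 106.9237 km
I: 45.0408 km
J: 48.2661 km
K: 71.7777 km
Threshold 58.5 km: F (24.9966 km), I (45.0408 km), J (48.2661 km) are within range.

F, I, J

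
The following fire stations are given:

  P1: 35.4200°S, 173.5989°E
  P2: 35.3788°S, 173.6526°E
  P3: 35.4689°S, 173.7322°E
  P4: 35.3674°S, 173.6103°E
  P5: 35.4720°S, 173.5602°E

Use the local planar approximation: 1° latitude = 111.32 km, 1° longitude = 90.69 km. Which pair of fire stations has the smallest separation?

P2 and P4

Pairwise distances:
P2–P4: √((0.0114·111.32)² + (-0.0423·90.69)²) = √(1.610483 + 14.716331) = 4.0406 km
P1–P4: √((0.0526·111.32)² + (0.0114·90.69)²) = √(34.286084 + 1.068879) = 5.9460 km
P1–P2: √((0.0412·111.32)² + (0.0537·90.69)²) = √(21.034918 + 23.717416) = 6.6897 km
P1–P5: √((-0.0520·111.32)² + (-0.0387·90.69)²) = √(33.508353 + 12.318015) = 6.7695 km
P2–P3: √((-0.0901·111.32)² + (0.0796·90.69)²) = √(100.599536 + 52.112864) = 12.3577 km
P4–P5: √((-0.1046·111.32)² + (-0.0501·90.69)²) = √(135.584413 + 20.644019) = 12.4991 km
P1–P3: √((-0.0489·111.32)² + (0.1333·90.69)²) = √(29.632215 + 146.143365) = 13.2580 km
P2–P5: √((-0.0932·111.32)² + (-0.0924·90.69)²) = √(107.641123 + 70.220311) = 13.3365 km
P3–P5: √((-0.0031·111.32)² + (-0.1720·90.69)²) = √(0.119088 + 243.318818) = 15.6025 km
P3–P4: √((0.1015·111.32)² + (-0.1219·90.69)²) = √(127.666949 + 122.215479) = 15.8077 km
Closest pair: P2–P4 at 4.0406 km.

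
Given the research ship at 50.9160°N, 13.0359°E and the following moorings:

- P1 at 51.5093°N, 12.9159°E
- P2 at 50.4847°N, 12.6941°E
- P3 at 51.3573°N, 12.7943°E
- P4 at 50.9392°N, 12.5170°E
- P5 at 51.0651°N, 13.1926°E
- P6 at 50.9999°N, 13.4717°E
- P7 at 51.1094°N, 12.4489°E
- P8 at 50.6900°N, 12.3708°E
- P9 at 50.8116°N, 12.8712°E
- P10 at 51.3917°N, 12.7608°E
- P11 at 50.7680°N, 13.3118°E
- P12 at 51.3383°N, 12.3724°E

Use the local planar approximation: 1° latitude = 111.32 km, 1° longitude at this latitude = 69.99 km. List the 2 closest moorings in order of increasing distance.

P9, P5

Distances from 50.9160°N, 13.0359°E:
P1: √((0.5933·111.32)² + (-0.1200·69.99)²) = √(4362.094722 + 70.539841) = 66.5780 km
P2: √((-0.4313·111.32)² + (-0.3418·69.99)²) = √(2305.182488 + 572.289930) = 53.6421 km
P3: √((0.4413·111.32)² + (-0.2416·69.99)²) = √(2413.316322 + 285.934031) = 51.9543 km
P4: √((0.0232·111.32)² + (-0.5189·69.99)²) = √(6.669947 + 1318.983396) = 36.4095 km
P5: √((0.1491·111.32)² + (0.1567·69.99)²) = √(275.487363 + 120.284587) = 19.8940 km
P6: √((0.0839·111.32)² + (0.4358·69.99)²) = √(87.230893 + 930.350165) = 31.8995 km
P7: √((0.1934·111.32)² + (-0.5870·69.99)²) = √(463.510242 + 1687.905738) = 46.3834 km
P8: √((-0.2260·111.32)² + (-0.6651·69.99)²) = √(632.941065 + 2166.934992) = 52.9139 km
P9: √((-0.1044·111.32)² + (-0.1647·69.99)²) = √(135.066421 + 132.879867) = 16.3691 km
P10: √((0.4757·111.32)² + (-0.2751·69.99)²) = √(2804.223976 + 370.726105) = 56.3467 km
P11: √((-0.1480·111.32)² + (0.2759·69.99)²) = √(271.437487 + 372.885407) = 25.3835 km
P12: √((0.4223·111.32)² + (-0.6635·69.99)²) = √(2209.981093 + 2156.521744) = 66.0795 km
Sorted: P9 (16.3691 km) < P5 (19.8940 km) < P11 (25.3835 km) < P6 (31.8995 km) < …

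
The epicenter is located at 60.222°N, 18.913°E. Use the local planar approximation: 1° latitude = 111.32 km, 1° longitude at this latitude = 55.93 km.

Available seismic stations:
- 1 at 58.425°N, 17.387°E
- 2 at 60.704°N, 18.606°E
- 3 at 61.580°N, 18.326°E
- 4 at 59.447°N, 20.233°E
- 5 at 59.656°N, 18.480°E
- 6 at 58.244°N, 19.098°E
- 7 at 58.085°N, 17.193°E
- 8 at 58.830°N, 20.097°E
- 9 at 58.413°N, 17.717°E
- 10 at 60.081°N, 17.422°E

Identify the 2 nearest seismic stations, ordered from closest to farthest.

2, 5

Distances from 60.222°N, 18.913°E:
1: 217.489 km
2: 56.337 km
3: 154.697 km
4: 113.550 km
5: 67.501 km
6: 220.434 km
7: 256.606 km
8: 168.514 km
9: 212.197 km
10: 84.856 km
Sorted: 2 (56.337 km) < 5 (67.501 km) < 10 (84.856 km) < 4 (113.550 km) < …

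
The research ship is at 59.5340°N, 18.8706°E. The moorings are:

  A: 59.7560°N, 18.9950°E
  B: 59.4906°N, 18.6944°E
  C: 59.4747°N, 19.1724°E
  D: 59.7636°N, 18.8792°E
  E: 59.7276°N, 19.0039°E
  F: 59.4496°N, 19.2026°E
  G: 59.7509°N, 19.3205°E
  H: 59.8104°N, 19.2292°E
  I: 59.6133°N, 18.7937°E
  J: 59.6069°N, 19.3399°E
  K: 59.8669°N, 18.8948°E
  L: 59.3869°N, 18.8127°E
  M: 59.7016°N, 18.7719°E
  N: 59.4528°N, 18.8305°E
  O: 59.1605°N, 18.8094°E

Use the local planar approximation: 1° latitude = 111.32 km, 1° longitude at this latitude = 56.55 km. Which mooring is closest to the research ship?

Distances from 59.5340°N, 18.8706°E:
A: 25.6948 km
B: 11.0736 km
C: 18.2990 km
D: 25.5637 km
E: 22.8318 km
F: 20.9943 km
G: 35.0754 km
H: 36.8504 km
I: 9.8407 km
J: 27.7520 km
K: 37.0837 km
L: 16.6993 km
M: 19.4742 km
N: 9.3193 km
O: 41.7218 km
Minimum: N at 9.3193 km.

N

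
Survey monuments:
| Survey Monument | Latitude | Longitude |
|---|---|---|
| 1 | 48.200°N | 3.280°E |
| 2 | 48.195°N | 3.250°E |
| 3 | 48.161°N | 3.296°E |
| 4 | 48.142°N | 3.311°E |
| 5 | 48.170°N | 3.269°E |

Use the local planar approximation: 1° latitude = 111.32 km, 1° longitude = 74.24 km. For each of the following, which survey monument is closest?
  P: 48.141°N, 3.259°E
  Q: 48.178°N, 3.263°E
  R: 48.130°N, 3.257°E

P→5; Q→5; R→4

P at 48.141°N, 3.259°E:
  1: 6.750 km
  2: 6.048 km
  3: 3.536 km
  4: 3.862 km
  5: 3.313 km
  → nearest: 5 (3.313 km)
Q at 48.178°N, 3.263°E:
  1: 2.755 km
  2: 2.124 km
  3: 3.096 km
  4: 5.363 km
  5: 0.996 km
  → nearest: 5 (0.996 km)
R at 48.130°N, 3.257°E:
  1: 7.977 km
  2: 7.254 km
  3: 4.505 km
  4: 4.226 km
  5: 4.541 km
  → nearest: 4 (4.226 km)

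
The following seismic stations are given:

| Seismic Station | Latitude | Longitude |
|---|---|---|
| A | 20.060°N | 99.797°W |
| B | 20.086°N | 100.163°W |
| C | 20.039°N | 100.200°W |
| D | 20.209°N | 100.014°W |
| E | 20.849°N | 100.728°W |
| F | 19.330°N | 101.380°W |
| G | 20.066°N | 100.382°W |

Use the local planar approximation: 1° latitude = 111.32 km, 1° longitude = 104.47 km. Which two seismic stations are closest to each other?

B and C

Pairwise distances:
A–B: √((0.026·111.32)² + (-0.366·104.47)²) = √(8.37709 + 1461.99323) = 38.345 km
A–C: √((-0.021·111.32)² + (-0.403·104.47)²) = √(5.46493 + 1772.52872) = 42.166 km
A–D: √((0.149·111.32)² + (-0.217·104.47)²) = √(275.11795 + 513.92845) = 28.090 km
A–E: √((0.789·111.32)² + (-0.931·104.47)²) = √(7714.36888 + 9459.81300) = 131.050 km
A–F: √((-0.730·111.32)² + (-1.583·104.47)²) = √(6603.77268 + 27349.22468) = 184.263 km
A–G: √((0.006·111.32)² + (-0.585·104.47)²) = √(0.44612 + 3735.03711) = 61.119 km
B–C: √((-0.047·111.32)² + (-0.037·104.47)²) = √(27.37424 + 14.94124) = 6.505 km
B–D: √((0.123·111.32)² + (0.149·104.47)²) = √(187.48072 + 242.30129) = 20.731 km
B–E: √((0.763·111.32)² + (-0.565·104.47)²) = √(7214.32115 + 3484.01555) = 103.433 km
B–F: √((-0.756·111.32)² + (-1.217·104.47)²) = √(7082.55550 + 16164.57706) = 152.470 km
B–G: √((-0.020·111.32)² + (-0.219·104.47)²) = √(4.95686 + 523.44544) = 22.987 km
C–D: √((0.170·111.32)² + (0.186·104.47)²) = √(358.13292 + 377.58008) = 27.124 km
C–E: √((0.810·111.32)² + (-0.528·104.47)²) = √(8130.48463 + 3042.64325) = 105.703 km
C–F: √((-0.709·111.32)² + (-1.180·104.47)²) = √(6229.29453 + 15196.62701) = 146.376 km
C–G: √((0.027·111.32)² + (-0.182·104.47)²) = √(9.03387 + 361.51470) = 19.250 km
D–E: √((0.640·111.32)² + (-0.714·104.47)²) = √(5075.82153 + 5563.90381) = 103.149 km
D–F: √((-0.879·111.32)² + (-1.366·104.47)²) = √(9574.67730 + 20365.00814) = 173.031 km
D–G: √((-0.143·111.32)² + (-0.368·104.47)²) = √(253.40692 + 1478.01495) = 41.610 km
E–F: √((-1.519·111.32)² + (-0.652·104.47)²) = √(28593.14608 + 4639.57694) = 182.298 km
E–G: √((-0.783·111.32)² + (0.346·104.47)²) = √(7597.48619 + 1306.57814) = 94.361 km
F–G: √((0.736·111.32)² + (0.998·104.47)²) = √(6712.77397 + 10870.36863) = 132.601 km
Closest pair: B–C at 6.505 km.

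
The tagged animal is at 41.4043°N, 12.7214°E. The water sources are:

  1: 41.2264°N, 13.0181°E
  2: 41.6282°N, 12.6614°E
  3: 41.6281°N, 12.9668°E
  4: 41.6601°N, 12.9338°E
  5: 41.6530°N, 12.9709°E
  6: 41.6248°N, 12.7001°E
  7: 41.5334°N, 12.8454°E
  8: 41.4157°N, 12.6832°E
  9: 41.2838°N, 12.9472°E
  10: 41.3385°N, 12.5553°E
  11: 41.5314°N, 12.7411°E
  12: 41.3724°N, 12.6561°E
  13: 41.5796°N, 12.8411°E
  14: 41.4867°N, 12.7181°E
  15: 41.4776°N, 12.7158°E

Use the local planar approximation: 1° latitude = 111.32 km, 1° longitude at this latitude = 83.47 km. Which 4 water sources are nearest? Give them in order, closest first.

8, 12, 15, 14

Distances from 41.4043°N, 12.7214°E:
1: √((-0.1779·111.32)² + (0.2967·83.47)²) = √(392.191603 + 613.332417) = 31.7100 km
2: √((0.2239·111.32)² + (-0.0600·83.47)²) = √(621.233093 + 25.082067) = 25.4227 km
3: √((0.2238·111.32)² + (0.2454·83.47)²) = √(620.678297 + 419.575329) = 32.2530 km
4: √((0.2558·111.32)² + (0.2124·83.47)²) = √(810.862985 + 314.318434) = 33.5437 km
5: √((0.2487·111.32)² + (0.2495·83.47)²) = √(766.474950 + 433.712488) = 34.6437 km
6: √((0.2205·111.32)² + (-0.0213·83.47)²) = √(602.509062 + 3.160968) = 24.6104 km
7: √((0.1291·111.32)² + (0.1240·83.47)²) = √(206.537483 + 107.128296) = 17.7106 km
8: √((0.0114·111.32)² + (-0.0382·83.47)²) = √(1.610483 + 10.166877) = 3.4318 km
9: √((-0.1205·111.32)² + (0.2258·83.47)²) = √(179.937006 + 355.229236) = 23.1337 km
10: √((-0.0658·111.32)² + (-0.1661·83.47)²) = √(53.653515 + 192.220672) = 15.6804 km
11: √((0.1271·111.32)² + (0.0197·83.47)²) = √(200.187749 + 2.703917) = 14.2440 km
12: √((-0.0319·111.32)² + (-0.0653·83.47)²) = √(12.610368 + 29.708942) = 6.5053 km
13: √((0.1753·111.32)² + (0.1197·83.47)²) = √(380.811651 + 99.827255) = 21.9235 km
14: √((0.0824·111.32)² + (-0.0033·83.47)²) = √(84.139673 + 0.075873) = 9.1769 km
15: √((0.0733·111.32)² + (-0.0056·83.47)²) = √(66.581618 + 0.218493) = 8.1731 km
Sorted: 8 (3.4318 km) < 12 (6.5053 km) < 15 (8.1731 km) < 14 (9.1769 km) < 11 (14.2440 km) < 10 (15.6804 km) < …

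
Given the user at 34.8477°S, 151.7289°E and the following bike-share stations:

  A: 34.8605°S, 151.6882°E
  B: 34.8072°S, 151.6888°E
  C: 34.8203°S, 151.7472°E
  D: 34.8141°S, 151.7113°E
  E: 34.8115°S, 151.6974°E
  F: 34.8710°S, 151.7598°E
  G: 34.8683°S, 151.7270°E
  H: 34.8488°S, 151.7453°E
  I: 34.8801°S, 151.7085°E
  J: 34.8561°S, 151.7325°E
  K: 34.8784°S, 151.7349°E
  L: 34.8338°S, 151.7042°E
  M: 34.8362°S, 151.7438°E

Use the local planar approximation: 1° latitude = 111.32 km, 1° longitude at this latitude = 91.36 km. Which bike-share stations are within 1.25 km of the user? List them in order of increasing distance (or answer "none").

Distances from 34.8477°S, 151.7289°E:
A: 3.9820 km
B: 5.8093 km
C: 3.4783 km
D: 4.0713 km
E: 4.9519 km
F: 3.8337 km
G: 2.2998 km
H: 1.5033 km
I: 4.0598 km
J: 0.9912 km
K: 3.4612 km
L: 2.7361 km
M: 1.8687 km
Threshold 1.25 km: J (0.9912 km) is within range.

J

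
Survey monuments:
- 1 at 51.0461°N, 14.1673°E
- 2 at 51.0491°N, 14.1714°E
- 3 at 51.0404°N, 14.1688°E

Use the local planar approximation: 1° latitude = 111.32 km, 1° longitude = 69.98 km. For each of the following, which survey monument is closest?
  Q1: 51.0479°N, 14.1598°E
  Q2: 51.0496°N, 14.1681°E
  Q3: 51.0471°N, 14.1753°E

Q1→1; Q2→2; Q3→2

Q1 at 51.0479°N, 14.1598°E:
  1: 0.5618 km
  2: 0.8227 km
  3: 1.0458 km
  → nearest: 1 (0.5618 km)
Q2 at 51.0496°N, 14.1681°E:
  1: 0.3936 km
  2: 0.2375 km
  3: 1.0253 km
  → nearest: 2 (0.2375 km)
Q3 at 51.0471°N, 14.1753°E:
  1: 0.5708 km
  2: 0.3522 km
  3: 0.8736 km
  → nearest: 2 (0.3522 km)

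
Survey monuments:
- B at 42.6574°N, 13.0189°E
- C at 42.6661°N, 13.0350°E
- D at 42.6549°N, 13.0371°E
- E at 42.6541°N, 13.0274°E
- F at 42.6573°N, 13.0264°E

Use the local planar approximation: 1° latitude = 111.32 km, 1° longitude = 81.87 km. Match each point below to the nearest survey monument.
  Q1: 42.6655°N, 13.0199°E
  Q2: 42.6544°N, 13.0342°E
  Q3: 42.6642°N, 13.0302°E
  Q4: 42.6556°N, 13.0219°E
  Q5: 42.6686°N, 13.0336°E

Q1 at 42.6655°N, 13.0199°E:
  B: 0.9054 km
  C: 1.2380 km
  D: 1.8372 km
  E: 1.4098 km
  F: 1.0566 km
  → nearest: B (0.9054 km)
Q2 at 42.6544°N, 13.0342°E:
  B: 1.2964 km
  C: 1.3041 km
  D: 0.2439 km
  E: 0.5577 km
  F: 0.7155 km
  → nearest: D (0.2439 km)
Q3 at 42.6642°N, 13.0302°E:
  B: 1.1954 km
  C: 0.4463 km
  D: 1.1794 km
  E: 1.1475 km
  F: 0.8287 km
  → nearest: C (0.4463 km)
Q4 at 42.6556°N, 13.0219°E:
  B: 0.3170 km
  C: 1.5863 km
  D: 1.2469 km
  E: 0.4802 km
  F: 0.4142 km
  → nearest: B (0.3170 km)
Q5 at 42.6686°N, 13.0336°E:
  B: 1.7329 km
  C: 0.3010 km
  D: 1.5518 km
  E: 1.6921 km
  F: 1.3892 km
  → nearest: C (0.3010 km)

Q1→B; Q2→D; Q3→C; Q4→B; Q5→C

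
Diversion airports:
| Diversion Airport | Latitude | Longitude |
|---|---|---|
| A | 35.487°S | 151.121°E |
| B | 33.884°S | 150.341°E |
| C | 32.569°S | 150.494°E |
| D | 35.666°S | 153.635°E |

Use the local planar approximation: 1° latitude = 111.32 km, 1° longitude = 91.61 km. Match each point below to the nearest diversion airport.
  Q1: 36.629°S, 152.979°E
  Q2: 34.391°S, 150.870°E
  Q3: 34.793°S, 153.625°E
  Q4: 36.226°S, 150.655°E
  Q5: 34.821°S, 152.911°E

Q1 at 36.629°S, 152.979°E:
  A: 212.446 km
  B: 389.587 km
  C: 506.055 km
  D: 122.897 km
  → nearest: D (122.897 km)
Q2 at 34.391°S, 150.870°E:
  A: 124.155 km
  B: 74.390 km
  C: 205.729 km
  D: 290.356 km
  → nearest: B (74.390 km)
Q3 at 34.793°S, 153.625°E:
  A: 242.052 km
  B: 317.409 km
  C: 378.901 km
  D: 97.187 km
  → nearest: D (97.187 km)
Q4 at 36.226°S, 150.655°E:
  A: 92.683 km
  B: 262.294 km
  C: 407.364 km
  D: 280.025 km
  → nearest: A (92.683 km)
Q5 at 34.821°S, 152.911°E:
  A: 179.963 km
  B: 257.509 km
  C: 334.476 km
  D: 115.097 km
  → nearest: D (115.097 km)

Q1→D; Q2→B; Q3→D; Q4→A; Q5→D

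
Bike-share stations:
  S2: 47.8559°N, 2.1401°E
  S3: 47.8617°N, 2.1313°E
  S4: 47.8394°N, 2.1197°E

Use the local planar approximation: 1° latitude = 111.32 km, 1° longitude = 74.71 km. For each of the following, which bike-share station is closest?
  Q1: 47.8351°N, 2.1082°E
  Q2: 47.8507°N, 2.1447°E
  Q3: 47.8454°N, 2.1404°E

Q1→S4; Q2→S2; Q3→S2

Q1 at 47.8351°N, 2.1082°E:
  S2: 3.3228 km
  S3: 3.4273 km
  S4: 0.9835 km
  → nearest: S4 (0.9835 km)
Q2 at 47.8507°N, 2.1447°E:
  S2: 0.6732 km
  S3: 1.5817 km
  S4: 2.2519 km
  → nearest: S2 (0.6732 km)
Q3 at 47.8454°N, 2.1404°E:
  S2: 1.1691 km
  S3: 1.9377 km
  S4: 1.6846 km
  → nearest: S2 (1.1691 km)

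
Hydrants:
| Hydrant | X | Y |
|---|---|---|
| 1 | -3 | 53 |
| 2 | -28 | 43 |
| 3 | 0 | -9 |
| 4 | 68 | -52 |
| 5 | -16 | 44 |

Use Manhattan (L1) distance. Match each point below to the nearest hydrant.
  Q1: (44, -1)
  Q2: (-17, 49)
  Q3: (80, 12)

Q1→3; Q2→5; Q3→4

Q1 at (44, -1):
  1: |-47| + |54| = 47 + 54 = 101
  2: |-72| + |44| = 72 + 44 = 116
  3: |-44| + |-8| = 44 + 8 = 52
  4: |24| + |-51| = 24 + 51 = 75
  5: |-60| + |45| = 60 + 45 = 105
  → nearest: 3 (52)
Q2 at (-17, 49):
  1: |14| + |4| = 14 + 4 = 18
  2: |-11| + |-6| = 11 + 6 = 17
  3: |17| + |-58| = 17 + 58 = 75
  4: |85| + |-101| = 85 + 101 = 186
  5: |1| + |-5| = 1 + 5 = 6
  → nearest: 5 (6)
Q3 at (80, 12):
  1: |-83| + |41| = 83 + 41 = 124
  2: |-108| + |31| = 108 + 31 = 139
  3: |-80| + |-21| = 80 + 21 = 101
  4: |-12| + |-64| = 12 + 64 = 76
  5: |-96| + |32| = 96 + 32 = 128
  → nearest: 4 (76)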